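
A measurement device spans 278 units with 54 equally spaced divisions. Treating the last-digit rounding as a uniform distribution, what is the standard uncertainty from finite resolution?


resolution = range / divisions
resolution = 278 / 54 = 5.1481481
u_res = resolution / (2*sqrt(3))
u_res = 5.1481481 / 3.4641016
u_res = 1.4861

1.4861


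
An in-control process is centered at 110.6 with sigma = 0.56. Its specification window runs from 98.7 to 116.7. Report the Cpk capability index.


Cpu = (USL - mean) / (3*sigma) = (116.7 - 110.6) / (3*0.56) = 3.6310
Cpl = (mean - LSL) / (3*sigma) = (110.6 - 98.7) / (3*0.56) = 7.0833
Cpk = min(Cpu, Cpl) = 3.6310

3.6310


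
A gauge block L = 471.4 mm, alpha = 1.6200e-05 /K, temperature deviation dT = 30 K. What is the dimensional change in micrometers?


dL = L * alpha * dT
= 471.4 * 1.6200e-05 * 30
= 0.2291004 mm
dL_um = 0.2291004 * 1000 = 229.1004 um

229.1004


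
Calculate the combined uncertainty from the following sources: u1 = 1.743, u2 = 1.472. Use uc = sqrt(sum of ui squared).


uc = sqrt(1.743^2 + 1.472^2)
uc = sqrt(5.204833)
uc = 2.2814

2.2814


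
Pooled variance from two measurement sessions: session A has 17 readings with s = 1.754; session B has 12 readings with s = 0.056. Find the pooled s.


s_p = sqrt(((n1-1)*s1^2 + (n2-1)*s2^2) / (n1+n2-2))
numerator = (17-1)*1.754^2 + (12-1)*0.056^2 = 49.224256 + 0.034496 = 49.258752
denominator = 17 + 12 - 2 = 27
s_p^2 = 49.258752 / 27 = 1.8243982
s_p = sqrt(1.8243982) = 1.3507

1.3507


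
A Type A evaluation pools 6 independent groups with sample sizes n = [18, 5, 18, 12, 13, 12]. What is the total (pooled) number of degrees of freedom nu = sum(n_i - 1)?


nu = sum_i (n_i - 1)
nu = ((18 - 1) + (5 - 1) + (18 - 1) + (12 - 1) + (13 - 1) + (12 - 1))
nu = 17 + 4 + 17 + 11 + 12 + 11
nu = 72

72


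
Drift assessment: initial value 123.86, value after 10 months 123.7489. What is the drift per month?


rate = (v2 - v1) / months
= (123.7489 - 123.86) / 10
= -0.1111 / 10
= -0.0111

-0.0111


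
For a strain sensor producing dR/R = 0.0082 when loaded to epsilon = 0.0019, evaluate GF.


GF = (dR/R) / epsilon
= 0.0082 / 0.0019
= 4.3158

4.3158


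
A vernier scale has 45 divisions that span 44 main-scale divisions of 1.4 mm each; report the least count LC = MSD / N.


LC = MSD / n_div
= 1.4 / 45
= 0.0311

0.0311


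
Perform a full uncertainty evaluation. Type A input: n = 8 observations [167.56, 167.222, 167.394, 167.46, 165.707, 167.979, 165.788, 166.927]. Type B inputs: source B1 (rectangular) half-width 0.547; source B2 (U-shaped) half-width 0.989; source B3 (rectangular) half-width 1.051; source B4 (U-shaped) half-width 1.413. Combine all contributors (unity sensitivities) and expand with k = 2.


mean = (167.56 + 167.222 + 167.394 + 167.46 + 165.707 + 167.979 + 165.788 + 166.927) / 8 = 167.004625
s = sqrt(sum((x - mean)^2)/(n-1)) = 0.83101589
u_A = s / sqrt(n) = 0.83101589 / sqrt(8) = 0.29380849
u_B1 = 0.547 / sqrt(3) = 0.3158106
u_B2 = 0.989 / sqrt(2) = 0.69932861
u_B3 = 1.051 / sqrt(3) = 0.60679513
u_B4 = 1.413 / sqrt(2) = 0.99914188
uc = sqrt(0.29380849^2 + 0.3158106^2 + 0.69932861^2 + 0.60679513^2 + 0.99914188^2) = 1.4288475
U = k * uc = 2 * 1.4288475
U = 2.8577

2.8577


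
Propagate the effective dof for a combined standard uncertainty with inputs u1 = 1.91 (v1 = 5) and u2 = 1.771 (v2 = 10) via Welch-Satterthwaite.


uc = sqrt(u1^2 + u2^2) = sqrt(1.91^2 + 1.771^2) = 2.6047151
v_eff = uc^4 / (u1^4/v1 + u2^4/v2)
= 2.6047151^4 / (1.91^4/5 + 1.771^4/10)
= 46.029993 / 3.6454529
v_eff = 12.6267

12.6267


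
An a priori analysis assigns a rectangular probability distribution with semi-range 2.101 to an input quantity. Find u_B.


u_B = half_width / sqrt(3)
u_B = 2.101 / 1.7320508
u_B = 1.2130

1.2130


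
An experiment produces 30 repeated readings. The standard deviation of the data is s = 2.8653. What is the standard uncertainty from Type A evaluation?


u_A = s / sqrt(n)
u_A = 2.8653 / sqrt(30)
u_A = 2.8653 / 5.4772256
u_A = 0.5231

0.5231


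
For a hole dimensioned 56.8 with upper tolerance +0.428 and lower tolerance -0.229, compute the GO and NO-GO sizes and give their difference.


GO = nominal - lower_tol (smallest hole = maximum material condition)
GO = 56.8 - 0.229 = 56.571
NO-GO = nominal + upper_tol (largest hole = least material condition)
NO-GO = 56.8 + 0.428 = 57.228
spread = NO-GO - GO = 57.228 - 56.571 = 0.6570

0.6570


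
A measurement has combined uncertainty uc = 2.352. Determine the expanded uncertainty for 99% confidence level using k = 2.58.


U = k * uc
U = 2.58 * 2.352
U = 6.0682

6.0682


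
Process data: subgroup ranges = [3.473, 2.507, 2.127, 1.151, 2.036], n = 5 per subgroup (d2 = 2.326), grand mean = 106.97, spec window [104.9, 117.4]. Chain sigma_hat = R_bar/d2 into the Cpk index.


R_bar = (3.473 + 2.507 + 2.127 + 1.151 + 2.036) / 5 = 2.2588
sigma = R_bar / d2 = 2.2588 / 2.326 = 0.9711092
Cp = (USL - LSL)/(6*sigma) = (117.4 - 104.9)/(6*0.9711092) = 2.1453
Cpu = (117.4 - 106.97)/(3*0.9711092) = 3.5801
Cpl = (106.97 - 104.9)/(3*0.9711092) = 0.7105
Cpk = min(Cpu, Cpl) = 0.7105

0.7105


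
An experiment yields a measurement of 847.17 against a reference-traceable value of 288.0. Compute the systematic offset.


Systematic error = measured - true
= 847.17 - 288.0
= 559.1700

559.1700


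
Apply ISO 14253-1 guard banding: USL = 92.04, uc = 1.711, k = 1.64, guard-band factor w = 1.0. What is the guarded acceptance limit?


U = k * uc = 1.64 * 1.711 = 2.80604
guard band g = w * U = 1.0 * 2.80604 = 2.80604
AL = USL - g = 92.04 - 2.80604
AL = 89.2340

89.2340


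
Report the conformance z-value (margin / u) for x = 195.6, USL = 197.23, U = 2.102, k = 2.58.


u = U / k = 2.102 / 2.58 = 0.81472868
margin = |USL - x| = |197.23 - 195.6| = 1.63
z = margin / u = 1.63 / 0.81472868
z = 2.0007

2.0007


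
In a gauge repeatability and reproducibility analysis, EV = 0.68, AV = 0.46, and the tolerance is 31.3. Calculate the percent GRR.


GRR = sqrt(EV^2 + AV^2) = sqrt(0.68^2 + 0.46^2) = 0.82097503
%GRR = GRR / tol * 100 = 0.82097503 / 31.3 * 100
%GRR = 2.6229

2.6229


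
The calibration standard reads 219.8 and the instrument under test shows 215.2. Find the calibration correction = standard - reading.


Correction = standard - reading
= 219.8 - 215.2
= 4.6000

4.6000


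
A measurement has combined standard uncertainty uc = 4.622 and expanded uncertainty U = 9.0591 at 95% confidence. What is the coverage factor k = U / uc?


k = U / uc
k = 9.0591 / 4.622
k = 1.96

1.96


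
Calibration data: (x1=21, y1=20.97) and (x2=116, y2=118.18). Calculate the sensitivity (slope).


slope = (y2 - y1) / (x2 - x1)
= (118.18 - 20.97) / (116 - 21)
= 97.2100 / 95
= 1.0233

1.0233


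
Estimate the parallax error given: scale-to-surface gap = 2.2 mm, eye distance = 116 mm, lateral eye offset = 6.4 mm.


error = h * offset / d
= 2.2 * 6.4 / 116
= 0.1214

0.1214


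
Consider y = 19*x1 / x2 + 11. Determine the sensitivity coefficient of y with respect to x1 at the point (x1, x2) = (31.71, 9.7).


y = 19*x1 / x2 + 11
dy/dx1 = 19/x2
Evaluate at x2 = 9.7: c1 = 19 / 9.7
c1 = 1.9588

1.9588


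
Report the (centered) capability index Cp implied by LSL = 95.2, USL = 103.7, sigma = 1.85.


Cp = (USL - LSL) / (6 * sigma)
= (103.7 - 95.2) / (6 * 1.85)
= 8.5000 / 11.1000
= 0.7658

0.7658


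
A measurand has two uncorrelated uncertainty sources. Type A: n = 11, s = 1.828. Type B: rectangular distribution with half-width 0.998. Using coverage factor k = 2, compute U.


u_A = s / sqrt(n) = 1.828 / sqrt(11) = 0.55116274
u_B = half_width / sqrt(3) = 0.998 / sqrt(3) = 0.57619557
uc = sqrt(u_A^2 + u_B^2) = sqrt(0.55116274^2 + 0.57619557^2) = 0.7973592
U = k * uc = 2 * 0.7973592
U = 1.5947

1.5947


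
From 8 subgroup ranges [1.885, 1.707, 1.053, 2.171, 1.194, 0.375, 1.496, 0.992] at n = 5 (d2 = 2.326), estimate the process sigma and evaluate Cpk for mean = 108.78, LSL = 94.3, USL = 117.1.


R_bar = (1.885 + 1.707 + 1.053 + 2.171 + 1.194 + 0.375 + 1.496 + 0.992) / 8 = 1.359125
sigma = R_bar / d2 = 1.359125 / 2.326 = 0.58431857
Cp = (USL - LSL)/(6*sigma) = (117.1 - 94.3)/(6*0.58431857) = 6.5033
Cpu = (117.1 - 108.78)/(3*0.58431857) = 4.7463
Cpl = (108.78 - 94.3)/(3*0.58431857) = 8.2603
Cpk = min(Cpu, Cpl) = 4.7463

4.7463


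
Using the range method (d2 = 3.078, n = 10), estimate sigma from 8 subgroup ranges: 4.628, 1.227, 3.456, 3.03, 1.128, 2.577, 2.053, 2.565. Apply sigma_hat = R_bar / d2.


R_bar = (4.628 + 1.227 + 3.456 + 3.03 + 1.128 + 2.577 + 2.053 + 2.565) / 8
R_bar = 20.664 / 8 = 2.583
sigma_hat = R_bar / d2 = 2.583 / 3.078 = 0.8392

0.8392


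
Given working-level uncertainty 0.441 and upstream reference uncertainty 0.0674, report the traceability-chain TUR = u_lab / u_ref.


TUR = u_lab / u_ref
= 0.441 / 0.0674
= 6.5430

6.5430


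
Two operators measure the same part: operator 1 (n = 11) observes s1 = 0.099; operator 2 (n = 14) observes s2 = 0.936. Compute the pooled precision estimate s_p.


s_p = sqrt(((n1-1)*s1^2 + (n2-1)*s2^2) / (n1+n2-2))
numerator = (11-1)*0.099^2 + (14-1)*0.936^2 = 0.09801 + 11.389248 = 11.487258
denominator = 11 + 14 - 2 = 23
s_p^2 = 11.487258 / 23 = 0.499446
s_p = sqrt(0.499446) = 0.7067

0.7067


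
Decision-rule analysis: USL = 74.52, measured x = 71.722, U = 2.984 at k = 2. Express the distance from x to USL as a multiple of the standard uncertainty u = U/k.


u = U / k = 2.984 / 2 = 1.492
margin = |USL - x| = |74.52 - 71.722| = 2.798
z = margin / u = 2.798 / 1.492
z = 1.8753

1.8753


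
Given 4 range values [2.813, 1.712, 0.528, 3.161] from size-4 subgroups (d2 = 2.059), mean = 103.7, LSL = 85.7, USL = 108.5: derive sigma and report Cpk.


R_bar = (2.813 + 1.712 + 0.528 + 3.161) / 4 = 2.0535
sigma = R_bar / d2 = 2.0535 / 2.059 = 0.9973288
Cp = (USL - LSL)/(6*sigma) = (108.5 - 85.7)/(6*0.9973288) = 3.8102
Cpu = (108.5 - 103.7)/(3*0.9973288) = 1.6043
Cpl = (103.7 - 85.7)/(3*0.9973288) = 6.0161
Cpk = min(Cpu, Cpl) = 1.6043

1.6043


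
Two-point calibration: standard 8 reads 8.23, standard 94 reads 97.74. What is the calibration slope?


slope = (y2 - y1) / (x2 - x1)
= (97.74 - 8.23) / (94 - 8)
= 89.5100 / 86
= 1.0408

1.0408


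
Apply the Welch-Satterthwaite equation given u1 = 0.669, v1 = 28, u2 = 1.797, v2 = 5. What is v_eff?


uc = sqrt(u1^2 + u2^2) = sqrt(0.669^2 + 1.797^2) = 1.9174905
v_eff = uc^4 / (u1^4/v1 + u2^4/v2)
= 1.9174905^4 / (0.669^4/28 + 1.797^4/5)
= 13.518636 / 2.0927121
v_eff = 6.4599

6.4599


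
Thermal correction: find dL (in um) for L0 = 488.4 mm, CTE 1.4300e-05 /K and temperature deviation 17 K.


dL = L * alpha * dT
= 488.4 * 1.4300e-05 * 17
= 0.1187300 mm
dL_um = 0.1187300 * 1000 = 118.7300 um

118.7300


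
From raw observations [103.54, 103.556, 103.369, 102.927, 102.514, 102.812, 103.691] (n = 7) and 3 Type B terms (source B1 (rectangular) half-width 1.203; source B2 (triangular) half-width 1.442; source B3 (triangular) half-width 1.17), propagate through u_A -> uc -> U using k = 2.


mean = (103.54 + 103.556 + 103.369 + 102.927 + 102.514 + 102.812 + 103.691) / 7 = 103.2012857
s = sqrt(sum((x - mean)^2)/(n-1)) = 0.44863412
u_A = s / sqrt(n) = 0.44863412 / sqrt(7) = 0.16956776
u_B1 = 1.203 / sqrt(3) = 0.69455237
u_B2 = 1.442 / sqrt(6) = 0.58869403
u_B3 = 1.17 / sqrt(6) = 0.4776505
uc = sqrt(0.16956776^2 + 0.69455237^2 + 0.58869403^2 + 0.4776505^2) = 1.0420494
U = k * uc = 2 * 1.0420494
U = 2.0841

2.0841


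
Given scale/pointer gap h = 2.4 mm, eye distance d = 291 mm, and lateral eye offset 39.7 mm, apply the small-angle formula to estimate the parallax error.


error = h * offset / d
= 2.4 * 39.7 / 291
= 0.3274

0.3274


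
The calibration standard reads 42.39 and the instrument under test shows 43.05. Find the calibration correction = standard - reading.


Correction = standard - reading
= 42.39 - 43.05
= -0.6600

-0.6600


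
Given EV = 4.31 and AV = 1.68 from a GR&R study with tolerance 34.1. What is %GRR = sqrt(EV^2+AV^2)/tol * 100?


GRR = sqrt(EV^2 + AV^2) = sqrt(4.31^2 + 1.68^2) = 4.6258513
%GRR = GRR / tol * 100 = 4.6258513 / 34.1 * 100
%GRR = 13.5655

13.5655


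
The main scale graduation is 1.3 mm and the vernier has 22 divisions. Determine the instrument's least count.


LC = MSD / n_div
= 1.3 / 22
= 0.0591

0.0591


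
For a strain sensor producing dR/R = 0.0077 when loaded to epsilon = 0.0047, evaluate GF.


GF = (dR/R) / epsilon
= 0.0077 / 0.0047
= 1.6383

1.6383


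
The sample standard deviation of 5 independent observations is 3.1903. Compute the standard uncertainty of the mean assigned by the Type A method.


u_A = s / sqrt(n)
u_A = 3.1903 / sqrt(5)
u_A = 3.1903 / 2.236068
u_A = 1.4267

1.4267


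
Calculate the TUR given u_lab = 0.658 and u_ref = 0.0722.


TUR = u_lab / u_ref
= 0.658 / 0.0722
= 9.1136

9.1136


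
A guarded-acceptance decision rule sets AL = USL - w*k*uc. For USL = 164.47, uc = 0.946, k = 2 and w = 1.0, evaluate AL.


U = k * uc = 2 * 0.946 = 1.892
guard band g = w * U = 1.0 * 1.892 = 1.892
AL = USL - g = 164.47 - 1.892
AL = 162.5780

162.5780


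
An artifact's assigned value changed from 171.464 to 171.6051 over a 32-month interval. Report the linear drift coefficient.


rate = (v2 - v1) / months
= (171.6051 - 171.464) / 32
= 0.1411 / 32
= 0.0044

0.0044


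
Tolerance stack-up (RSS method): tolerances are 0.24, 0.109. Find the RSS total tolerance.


RSS = sqrt(0.24^2 + 0.109^2)
= sqrt(0.069481)
= 0.2636

0.2636


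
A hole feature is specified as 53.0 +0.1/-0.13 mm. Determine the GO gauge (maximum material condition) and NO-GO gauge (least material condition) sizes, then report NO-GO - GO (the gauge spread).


GO = nominal - lower_tol (smallest hole = maximum material condition)
GO = 53.0 - 0.13 = 52.87
NO-GO = nominal + upper_tol (largest hole = least material condition)
NO-GO = 53.0 + 0.1 = 53.1
spread = NO-GO - GO = 53.1 - 52.87 = 0.2300

0.2300


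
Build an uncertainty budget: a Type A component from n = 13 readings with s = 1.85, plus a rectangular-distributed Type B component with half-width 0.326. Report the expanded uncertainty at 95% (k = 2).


u_A = s / sqrt(n) = 1.85 / sqrt(13) = 0.51309768
u_B = half_width / sqrt(3) = 0.326 / sqrt(3) = 0.18821619
uc = sqrt(u_A^2 + u_B^2) = sqrt(0.51309768^2 + 0.18821619^2) = 0.54652956
U = k * uc = 2 * 0.54652956
U = 1.0931

1.0931


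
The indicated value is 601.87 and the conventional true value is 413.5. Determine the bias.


Systematic error = measured - true
= 601.87 - 413.5
= 188.3700

188.3700


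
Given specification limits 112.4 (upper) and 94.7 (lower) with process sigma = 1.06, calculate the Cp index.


Cp = (USL - LSL) / (6 * sigma)
= (112.4 - 94.7) / (6 * 1.06)
= 17.7000 / 6.3600
= 2.7830

2.7830


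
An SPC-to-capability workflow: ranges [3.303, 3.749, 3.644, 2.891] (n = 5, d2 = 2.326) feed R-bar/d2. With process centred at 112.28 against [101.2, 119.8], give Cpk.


R_bar = (3.303 + 3.749 + 3.644 + 2.891) / 4 = 3.39675
sigma = R_bar / d2 = 3.39675 / 2.326 = 1.4603396
Cp = (USL - LSL)/(6*sigma) = (119.8 - 101.2)/(6*1.4603396) = 2.1228
Cpu = (119.8 - 112.28)/(3*1.4603396) = 1.7165
Cpl = (112.28 - 101.2)/(3*1.4603396) = 2.5291
Cpk = min(Cpu, Cpl) = 1.7165

1.7165


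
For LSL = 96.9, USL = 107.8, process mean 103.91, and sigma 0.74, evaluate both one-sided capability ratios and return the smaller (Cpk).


Cpu = (USL - mean) / (3*sigma) = (107.8 - 103.91) / (3*0.74) = 1.7523
Cpl = (mean - LSL) / (3*sigma) = (103.91 - 96.9) / (3*0.74) = 3.1577
Cpk = min(Cpu, Cpl) = 1.7523

1.7523


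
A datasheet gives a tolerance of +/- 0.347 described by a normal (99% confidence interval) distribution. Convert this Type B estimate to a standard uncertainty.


u_B = half_width / 2.576
u_B = 0.347 / 2.576
u_B = 0.1347

0.1347


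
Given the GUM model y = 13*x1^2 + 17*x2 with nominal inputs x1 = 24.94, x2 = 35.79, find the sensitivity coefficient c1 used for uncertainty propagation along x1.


y = 13*x1^2 + 17*x2
dy/dx1 = 2*13*x1
Evaluate at x1 = 24.94: c1 = 26 * 24.94
c1 = 648.4400

648.4400


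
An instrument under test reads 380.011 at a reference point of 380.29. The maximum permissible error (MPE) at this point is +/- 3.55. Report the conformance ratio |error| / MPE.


e = indication - reference = 380.011 - 380.29 = -0.2790
|e| = 0.2790
ratio = |e| / MPE = 0.2790 / 3.55
ratio = 0.0786

0.0786


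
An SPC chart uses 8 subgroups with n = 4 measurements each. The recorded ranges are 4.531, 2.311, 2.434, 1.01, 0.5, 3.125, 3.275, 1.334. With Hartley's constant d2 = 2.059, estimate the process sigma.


R_bar = (4.531 + 2.311 + 2.434 + 1.01 + 0.5 + 3.125 + 3.275 + 1.334) / 8
R_bar = 18.52 / 8 = 2.315
sigma_hat = R_bar / d2 = 2.315 / 2.059 = 1.1243

1.1243


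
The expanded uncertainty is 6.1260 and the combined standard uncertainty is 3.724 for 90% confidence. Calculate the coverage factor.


k = U / uc
k = 6.1260 / 3.724
k = 1.645

1.645


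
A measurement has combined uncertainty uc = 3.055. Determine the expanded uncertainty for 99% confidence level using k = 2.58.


U = k * uc
U = 2.58 * 3.055
U = 7.8819

7.8819


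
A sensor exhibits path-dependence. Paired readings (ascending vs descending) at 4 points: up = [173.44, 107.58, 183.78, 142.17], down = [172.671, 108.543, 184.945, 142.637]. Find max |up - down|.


|173.44 - 172.671| = 0.7690
|107.58 - 108.543| = 0.9630
|183.78 - 184.945| = 1.1650
|142.17 - 142.637| = 0.4670
hysteresis = max(diffs) = 1.1650

1.1650


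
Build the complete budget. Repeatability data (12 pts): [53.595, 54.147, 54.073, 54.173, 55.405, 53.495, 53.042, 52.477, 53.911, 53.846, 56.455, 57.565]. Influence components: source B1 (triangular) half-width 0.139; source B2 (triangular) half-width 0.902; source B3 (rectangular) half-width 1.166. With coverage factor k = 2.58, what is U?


mean = (53.595 + 54.147 + 54.073 + 54.173 + 55.405 + 53.495 + 53.042 + 52.477 + 53.911 + 53.846 + 56.455 + 57.565) / 12 = 54.34866667
s = sqrt(sum((x - mean)^2)/(n-1)) = 1.4458813
u_A = s / sqrt(n) = 1.4458813 / sqrt(12) = 0.41738998
u_B1 = 0.139 / sqrt(6) = 0.056746512
u_B2 = 0.902 / sqrt(6) = 0.36823996
u_B3 = 1.166 / sqrt(3) = 0.67319041
uc = sqrt(0.41738998^2 + 0.056746512^2 + 0.36823996^2 + 0.67319041^2) = 0.87534025
U = k * uc = 2.58 * 0.87534025
U = 2.2584

2.2584


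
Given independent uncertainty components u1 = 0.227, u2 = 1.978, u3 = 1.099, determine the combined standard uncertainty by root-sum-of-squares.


uc = sqrt(0.227^2 + 1.978^2 + 1.099^2)
uc = sqrt(5.171814)
uc = 2.2742

2.2742


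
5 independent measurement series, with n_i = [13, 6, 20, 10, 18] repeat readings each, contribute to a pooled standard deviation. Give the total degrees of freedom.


nu = sum_i (n_i - 1)
nu = ((13 - 1) + (6 - 1) + (20 - 1) + (10 - 1) + (18 - 1))
nu = 12 + 5 + 19 + 9 + 17
nu = 62

62


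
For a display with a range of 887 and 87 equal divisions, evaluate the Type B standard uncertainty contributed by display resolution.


resolution = range / divisions
resolution = 887 / 87 = 10.195402
u_res = resolution / (2*sqrt(3))
u_res = 10.195402 / 3.4641016
u_res = 2.9432

2.9432


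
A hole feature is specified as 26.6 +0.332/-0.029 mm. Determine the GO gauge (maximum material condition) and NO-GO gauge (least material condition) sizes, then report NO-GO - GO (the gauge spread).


GO = nominal - lower_tol (smallest hole = maximum material condition)
GO = 26.6 - 0.029 = 26.571
NO-GO = nominal + upper_tol (largest hole = least material condition)
NO-GO = 26.6 + 0.332 = 26.932
spread = NO-GO - GO = 26.932 - 26.571 = 0.3610

0.3610


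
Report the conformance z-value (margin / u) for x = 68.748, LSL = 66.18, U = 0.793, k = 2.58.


u = U / k = 0.793 / 2.58 = 0.30736434
margin = |LSL - x| = |66.18 - 68.748| = 2.568
z = margin / u = 2.568 / 0.30736434
z = 8.3549

8.3549


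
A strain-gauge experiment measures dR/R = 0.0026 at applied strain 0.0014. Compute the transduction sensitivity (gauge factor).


GF = (dR/R) / epsilon
= 0.0026 / 0.0014
= 1.8571

1.8571


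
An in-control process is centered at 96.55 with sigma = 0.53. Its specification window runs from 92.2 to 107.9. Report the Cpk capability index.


Cpu = (USL - mean) / (3*sigma) = (107.9 - 96.55) / (3*0.53) = 7.1384
Cpl = (mean - LSL) / (3*sigma) = (96.55 - 92.2) / (3*0.53) = 2.7358
Cpk = min(Cpu, Cpl) = 2.7358

2.7358


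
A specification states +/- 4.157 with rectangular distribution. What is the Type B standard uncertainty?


u_B = half_width / sqrt(3)
u_B = 4.157 / 1.7320508
u_B = 2.4000

2.4000


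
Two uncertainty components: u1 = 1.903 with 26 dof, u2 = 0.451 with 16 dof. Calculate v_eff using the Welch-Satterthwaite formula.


uc = sqrt(u1^2 + u2^2) = sqrt(1.903^2 + 0.451^2) = 1.9557121
v_eff = uc^4 / (u1^4/v1 + u2^4/v2)
= 1.9557121^4 / (1.903^4/26 + 0.451^4/16)
= 14.62917 / 0.50699356
v_eff = 28.8547

28.8547


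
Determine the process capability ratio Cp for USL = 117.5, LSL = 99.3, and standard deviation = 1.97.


Cp = (USL - LSL) / (6 * sigma)
= (117.5 - 99.3) / (6 * 1.97)
= 18.2000 / 11.8200
= 1.5398

1.5398


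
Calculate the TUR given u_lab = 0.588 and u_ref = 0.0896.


TUR = u_lab / u_ref
= 0.588 / 0.0896
= 6.5625

6.5625


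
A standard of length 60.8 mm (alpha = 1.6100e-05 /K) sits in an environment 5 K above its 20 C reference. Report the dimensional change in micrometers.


dL = L * alpha * dT
= 60.8 * 1.6100e-05 * 5
= 0.0048944 mm
dL_um = 0.0048944 * 1000 = 4.8944 um

4.8944


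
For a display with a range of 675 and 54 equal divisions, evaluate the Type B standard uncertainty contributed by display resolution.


resolution = range / divisions
resolution = 675 / 54 = 12.5
u_res = resolution / (2*sqrt(3))
u_res = 12.5 / 3.4641016
u_res = 3.6084

3.6084


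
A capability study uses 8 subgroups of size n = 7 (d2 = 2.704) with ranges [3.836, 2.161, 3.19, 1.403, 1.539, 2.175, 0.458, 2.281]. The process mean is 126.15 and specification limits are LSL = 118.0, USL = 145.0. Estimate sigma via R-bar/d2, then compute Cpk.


R_bar = (3.836 + 2.161 + 3.19 + 1.403 + 1.539 + 2.175 + 0.458 + 2.281) / 8 = 2.130375
sigma = R_bar / d2 = 2.130375 / 2.704 = 0.78786058
Cp = (USL - LSL)/(6*sigma) = (145.0 - 118.0)/(6*0.78786058) = 5.7117
Cpu = (145.0 - 126.15)/(3*0.78786058) = 7.9752
Cpl = (126.15 - 118.0)/(3*0.78786058) = 3.4482
Cpk = min(Cpu, Cpl) = 3.4482

3.4482


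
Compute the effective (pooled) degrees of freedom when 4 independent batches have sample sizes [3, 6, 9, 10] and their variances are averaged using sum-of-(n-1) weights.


nu = sum_i (n_i - 1)
nu = ((3 - 1) + (6 - 1) + (9 - 1) + (10 - 1))
nu = 2 + 5 + 8 + 9
nu = 24

24


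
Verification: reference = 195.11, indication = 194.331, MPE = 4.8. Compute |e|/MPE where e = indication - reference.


e = indication - reference = 194.331 - 195.11 = -0.7790
|e| = 0.7790
ratio = |e| / MPE = 0.7790 / 4.8
ratio = 0.1623

0.1623


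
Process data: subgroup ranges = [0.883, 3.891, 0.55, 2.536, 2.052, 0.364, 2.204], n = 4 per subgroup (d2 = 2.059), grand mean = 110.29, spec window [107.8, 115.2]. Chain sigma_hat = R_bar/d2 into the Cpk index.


R_bar = (0.883 + 3.891 + 0.55 + 2.536 + 2.052 + 0.364 + 2.204) / 7 = 1.7828571
sigma = R_bar / d2 = 1.7828571 / 2.059 = 0.86588494
Cp = (USL - LSL)/(6*sigma) = (115.2 - 107.8)/(6*0.86588494) = 1.4244
Cpu = (115.2 - 110.29)/(3*0.86588494) = 1.8902
Cpl = (110.29 - 107.8)/(3*0.86588494) = 0.9586
Cpk = min(Cpu, Cpl) = 0.9586

0.9586


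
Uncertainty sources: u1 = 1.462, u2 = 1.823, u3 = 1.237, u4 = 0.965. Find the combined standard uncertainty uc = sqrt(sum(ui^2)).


uc = sqrt(1.462^2 + 1.823^2 + 1.237^2 + 0.965^2)
uc = sqrt(7.922167)
uc = 2.8146

2.8146


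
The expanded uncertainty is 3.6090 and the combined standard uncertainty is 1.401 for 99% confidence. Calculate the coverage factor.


k = U / uc
k = 3.6090 / 1.401
k = 2.576

2.576


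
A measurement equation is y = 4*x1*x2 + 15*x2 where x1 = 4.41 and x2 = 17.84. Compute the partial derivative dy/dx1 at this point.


y = 4*x1*x2 + 15*x2
dy/dx1 = 4*x2
Evaluate at x2 = 17.84: c1 = 4 * 17.84
c1 = 71.3600

71.3600


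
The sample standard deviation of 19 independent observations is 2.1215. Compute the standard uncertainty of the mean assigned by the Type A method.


u_A = s / sqrt(n)
u_A = 2.1215 / sqrt(19)
u_A = 2.1215 / 4.3588989
u_A = 0.4867

0.4867


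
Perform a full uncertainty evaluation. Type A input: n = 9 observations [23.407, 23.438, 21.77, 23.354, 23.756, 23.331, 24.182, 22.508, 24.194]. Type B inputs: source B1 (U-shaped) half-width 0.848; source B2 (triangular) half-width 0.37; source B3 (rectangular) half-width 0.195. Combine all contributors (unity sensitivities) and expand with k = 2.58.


mean = (23.407 + 23.438 + 21.77 + 23.354 + 23.756 + 23.331 + 24.182 + 22.508 + 24.194) / 9 = 23.32666667
s = sqrt(sum((x - mean)^2)/(n-1)) = 0.77308069
u_A = s / sqrt(n) = 0.77308069 / sqrt(9) = 0.25769356
u_B1 = 0.848 / sqrt(2) = 0.59962655
u_B2 = 0.37 / sqrt(6) = 0.15105187
u_B3 = 0.195 / sqrt(3) = 0.1125833
uc = sqrt(0.25769356^2 + 0.59962655^2 + 0.15105187^2 + 0.1125833^2) = 0.67930084
U = k * uc = 2.58 * 0.67930084
U = 1.7526

1.7526


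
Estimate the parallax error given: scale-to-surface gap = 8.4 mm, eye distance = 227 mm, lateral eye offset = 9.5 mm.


error = h * offset / d
= 8.4 * 9.5 / 227
= 0.3515

0.3515


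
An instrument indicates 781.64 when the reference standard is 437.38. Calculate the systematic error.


Systematic error = measured - true
= 781.64 - 437.38
= 344.2600

344.2600


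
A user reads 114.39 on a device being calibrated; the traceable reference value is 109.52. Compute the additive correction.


Correction = standard - reading
= 109.52 - 114.39
= -4.8700

-4.8700


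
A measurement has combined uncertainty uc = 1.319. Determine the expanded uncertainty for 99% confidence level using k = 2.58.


U = k * uc
U = 2.58 * 1.319
U = 3.4030

3.4030


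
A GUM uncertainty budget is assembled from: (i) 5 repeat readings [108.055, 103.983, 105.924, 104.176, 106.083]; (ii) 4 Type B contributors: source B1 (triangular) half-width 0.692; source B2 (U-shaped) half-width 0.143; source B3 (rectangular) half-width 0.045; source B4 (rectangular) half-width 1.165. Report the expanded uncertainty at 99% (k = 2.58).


mean = (108.055 + 103.983 + 105.924 + 104.176 + 106.083) / 5 = 105.6442
s = sqrt(sum((x - mean)^2)/(n-1)) = 1.6581606
u_A = s / sqrt(n) = 1.6581606 / sqrt(5) = 0.74155196
u_B1 = 0.692 / sqrt(6) = 0.28250782
u_B2 = 0.143 / sqrt(2) = 0.10111627
u_B3 = 0.045 / sqrt(3) = 0.025980762
u_B4 = 1.165 / sqrt(3) = 0.67261306
uc = sqrt(0.74155196^2 + 0.28250782^2 + 0.10111627^2 + 0.025980762^2 + 0.67261306^2) = 1.0454749
U = k * uc = 2.58 * 1.0454749
U = 2.6973

2.6973


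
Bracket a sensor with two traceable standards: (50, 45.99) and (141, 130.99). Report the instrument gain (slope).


slope = (y2 - y1) / (x2 - x1)
= (130.99 - 45.99) / (141 - 50)
= 85.0000 / 91
= 0.9341

0.9341


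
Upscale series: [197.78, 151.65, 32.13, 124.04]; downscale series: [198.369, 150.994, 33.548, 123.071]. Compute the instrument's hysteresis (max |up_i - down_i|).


|197.78 - 198.369| = 0.5890
|151.65 - 150.994| = 0.6560
|32.13 - 33.548| = 1.4180
|124.04 - 123.071| = 0.9690
hysteresis = max(diffs) = 1.4180

1.4180


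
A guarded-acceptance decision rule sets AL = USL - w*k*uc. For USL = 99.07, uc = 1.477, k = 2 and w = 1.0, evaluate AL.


U = k * uc = 2 * 1.477 = 2.954
guard band g = w * U = 1.0 * 2.954 = 2.954
AL = USL - g = 99.07 - 2.954
AL = 96.1160

96.1160


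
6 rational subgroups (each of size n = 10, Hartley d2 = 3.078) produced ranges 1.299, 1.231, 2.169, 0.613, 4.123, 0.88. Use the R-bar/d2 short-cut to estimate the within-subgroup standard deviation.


R_bar = (1.299 + 1.231 + 2.169 + 0.613 + 4.123 + 0.88) / 6
R_bar = 10.315 / 6 = 1.7191667
sigma_hat = R_bar / d2 = 1.7191667 / 3.078 = 0.5585

0.5585


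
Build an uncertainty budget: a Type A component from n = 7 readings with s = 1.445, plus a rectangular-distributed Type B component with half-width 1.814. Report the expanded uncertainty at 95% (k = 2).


u_A = s / sqrt(n) = 1.445 / sqrt(7) = 0.54615866
u_B = half_width / sqrt(3) = 1.814 / sqrt(3) = 1.0473134
uc = sqrt(u_A^2 + u_B^2) = sqrt(0.54615866^2 + 1.0473134^2) = 1.1811666
U = k * uc = 2 * 1.1811666
U = 2.3623

2.3623


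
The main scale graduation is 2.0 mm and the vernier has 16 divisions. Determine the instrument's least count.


LC = MSD / n_div
= 2.0 / 16
= 0.1250

0.1250


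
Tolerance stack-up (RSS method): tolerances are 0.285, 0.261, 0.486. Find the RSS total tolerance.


RSS = sqrt(0.285^2 + 0.261^2 + 0.486^2)
= sqrt(0.385542)
= 0.6209

0.6209


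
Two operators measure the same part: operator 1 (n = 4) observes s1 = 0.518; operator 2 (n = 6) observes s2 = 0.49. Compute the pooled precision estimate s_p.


s_p = sqrt(((n1-1)*s1^2 + (n2-1)*s2^2) / (n1+n2-2))
numerator = (4-1)*0.518^2 + (6-1)*0.49^2 = 0.804972 + 1.2005 = 2.005472
denominator = 4 + 6 - 2 = 8
s_p^2 = 2.005472 / 8 = 0.250684
s_p = sqrt(0.250684) = 0.5007

0.5007


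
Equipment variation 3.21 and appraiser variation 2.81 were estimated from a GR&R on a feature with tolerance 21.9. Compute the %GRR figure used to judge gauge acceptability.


GRR = sqrt(EV^2 + AV^2) = sqrt(3.21^2 + 2.81^2) = 4.2661692
%GRR = GRR / tol * 100 = 4.2661692 / 21.9 * 100
%GRR = 19.4802

19.4802


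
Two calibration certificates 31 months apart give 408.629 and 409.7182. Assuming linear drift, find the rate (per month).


rate = (v2 - v1) / months
= (409.7182 - 408.629) / 31
= 1.0892 / 31
= 0.0351

0.0351


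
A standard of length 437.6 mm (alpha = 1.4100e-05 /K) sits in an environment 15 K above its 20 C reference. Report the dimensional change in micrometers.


dL = L * alpha * dT
= 437.6 * 1.4100e-05 * 15
= 0.0925524 mm
dL_um = 0.0925524 * 1000 = 92.5524 um

92.5524


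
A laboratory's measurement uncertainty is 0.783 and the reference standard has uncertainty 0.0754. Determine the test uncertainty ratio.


TUR = u_lab / u_ref
= 0.783 / 0.0754
= 10.3846

10.3846


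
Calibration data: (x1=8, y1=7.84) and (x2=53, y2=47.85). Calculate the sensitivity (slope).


slope = (y2 - y1) / (x2 - x1)
= (47.85 - 7.84) / (53 - 8)
= 40.0100 / 45
= 0.8891

0.8891


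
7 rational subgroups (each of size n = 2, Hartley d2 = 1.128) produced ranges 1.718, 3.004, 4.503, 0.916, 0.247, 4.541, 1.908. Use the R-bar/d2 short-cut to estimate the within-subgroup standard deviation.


R_bar = (1.718 + 3.004 + 4.503 + 0.916 + 0.247 + 4.541 + 1.908) / 7
R_bar = 16.837 / 7 = 2.4052857
sigma_hat = R_bar / d2 = 2.4052857 / 1.128 = 2.1323

2.1323


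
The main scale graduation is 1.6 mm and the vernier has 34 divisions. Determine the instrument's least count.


LC = MSD / n_div
= 1.6 / 34
= 0.0471

0.0471


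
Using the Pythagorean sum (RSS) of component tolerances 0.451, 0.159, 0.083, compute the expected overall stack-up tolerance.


RSS = sqrt(0.451^2 + 0.159^2 + 0.083^2)
= sqrt(0.235571)
= 0.4854

0.4854


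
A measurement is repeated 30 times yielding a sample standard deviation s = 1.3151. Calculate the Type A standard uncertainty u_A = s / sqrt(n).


u_A = s / sqrt(n)
u_A = 1.3151 / sqrt(30)
u_A = 1.3151 / 5.4772256
u_A = 0.2401

0.2401


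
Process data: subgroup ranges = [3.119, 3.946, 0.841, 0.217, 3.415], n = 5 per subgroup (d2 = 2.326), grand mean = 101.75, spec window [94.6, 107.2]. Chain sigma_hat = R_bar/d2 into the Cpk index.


R_bar = (3.119 + 3.946 + 0.841 + 0.217 + 3.415) / 5 = 2.3076
sigma = R_bar / d2 = 2.3076 / 2.326 = 0.99208942
Cp = (USL - LSL)/(6*sigma) = (107.2 - 94.6)/(6*0.99208942) = 2.1167
Cpu = (107.2 - 101.75)/(3*0.99208942) = 1.8312
Cpl = (101.75 - 94.6)/(3*0.99208942) = 2.4023
Cpk = min(Cpu, Cpl) = 1.8312

1.8312


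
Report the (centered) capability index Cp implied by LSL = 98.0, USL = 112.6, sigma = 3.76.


Cp = (USL - LSL) / (6 * sigma)
= (112.6 - 98.0) / (6 * 3.76)
= 14.6000 / 22.5600
= 0.6472

0.6472


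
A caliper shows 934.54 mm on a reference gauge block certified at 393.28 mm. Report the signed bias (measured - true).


Systematic error = measured - true
= 934.54 - 393.28
= 541.2600

541.2600


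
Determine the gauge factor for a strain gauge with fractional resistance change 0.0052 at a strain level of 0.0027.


GF = (dR/R) / epsilon
= 0.0052 / 0.0027
= 1.9259

1.9259


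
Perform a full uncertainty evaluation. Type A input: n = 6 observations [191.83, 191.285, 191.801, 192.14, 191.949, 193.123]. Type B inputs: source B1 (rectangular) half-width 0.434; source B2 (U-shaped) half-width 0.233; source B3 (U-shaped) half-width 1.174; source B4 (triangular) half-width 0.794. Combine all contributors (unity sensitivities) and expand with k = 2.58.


mean = (191.83 + 191.285 + 191.801 + 192.14 + 191.949 + 193.123) / 6 = 192.0213333
s = sqrt(sum((x - mean)^2)/(n-1)) = 0.60997137
u_A = s / sqrt(n) = 0.60997137 / sqrt(6) = 0.24901977
u_B1 = 0.434 / sqrt(3) = 0.25057002
u_B2 = 0.233 / sqrt(2) = 0.16475588
u_B3 = 1.174 / sqrt(2) = 0.83014336
u_B4 = 0.794 / sqrt(6) = 0.32414914
uc = sqrt(0.24901977^2 + 0.25057002^2 + 0.16475588^2 + 0.83014336^2 + 0.32414914^2) = 0.97270311
U = k * uc = 2.58 * 0.97270311
U = 2.5096

2.5096


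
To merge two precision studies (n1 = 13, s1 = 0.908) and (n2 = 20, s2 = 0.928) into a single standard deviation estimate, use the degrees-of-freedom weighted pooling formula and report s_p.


s_p = sqrt(((n1-1)*s1^2 + (n2-1)*s2^2) / (n1+n2-2))
numerator = (13-1)*0.908^2 + (20-1)*0.928^2 = 9.893568 + 16.362496 = 26.256064
denominator = 13 + 20 - 2 = 31
s_p^2 = 26.256064 / 31 = 0.84696981
s_p = sqrt(0.84696981) = 0.9203

0.9203


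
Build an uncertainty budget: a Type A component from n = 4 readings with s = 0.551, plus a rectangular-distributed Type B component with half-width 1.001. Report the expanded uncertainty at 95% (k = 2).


u_A = s / sqrt(n) = 0.551 / sqrt(4) = 0.2755
u_B = half_width / sqrt(3) = 1.001 / sqrt(3) = 0.57792762
uc = sqrt(u_A^2 + u_B^2) = sqrt(0.2755^2 + 0.57792762^2) = 0.64023479
U = k * uc = 2 * 0.64023479
U = 1.2805

1.2805


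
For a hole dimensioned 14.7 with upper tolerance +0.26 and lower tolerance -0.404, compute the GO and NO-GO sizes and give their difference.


GO = nominal - lower_tol (smallest hole = maximum material condition)
GO = 14.7 - 0.404 = 14.296
NO-GO = nominal + upper_tol (largest hole = least material condition)
NO-GO = 14.7 + 0.26 = 14.96
spread = NO-GO - GO = 14.96 - 14.296 = 0.6640

0.6640


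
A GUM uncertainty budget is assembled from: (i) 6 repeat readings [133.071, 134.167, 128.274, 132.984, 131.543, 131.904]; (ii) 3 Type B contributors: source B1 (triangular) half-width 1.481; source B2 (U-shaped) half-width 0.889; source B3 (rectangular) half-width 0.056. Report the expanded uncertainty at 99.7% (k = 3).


mean = (133.071 + 134.167 + 128.274 + 132.984 + 131.543 + 131.904) / 6 = 131.9905
s = sqrt(sum((x - mean)^2)/(n-1)) = 2.0450812
u_A = s / sqrt(n) = 2.0450812 / sqrt(6) = 0.8349009
u_B1 = 1.481 / sqrt(6) = 0.60461572
u_B2 = 0.889 / sqrt(2) = 0.62861793
u_B3 = 0.056 / sqrt(3) = 0.032331615
uc = sqrt(0.8349009^2 + 0.60461572^2 + 0.62861793^2 + 0.032331615^2) = 1.2078185
U = k * uc = 3 * 1.2078185
U = 3.6235

3.6235


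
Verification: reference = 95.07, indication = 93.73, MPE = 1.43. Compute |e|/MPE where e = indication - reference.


e = indication - reference = 93.73 - 95.07 = -1.3400
|e| = 1.3400
ratio = |e| / MPE = 1.3400 / 1.43
ratio = 0.9371

0.9371


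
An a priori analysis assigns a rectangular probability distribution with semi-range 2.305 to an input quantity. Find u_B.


u_B = half_width / sqrt(3)
u_B = 2.305 / 1.7320508
u_B = 1.3308

1.3308


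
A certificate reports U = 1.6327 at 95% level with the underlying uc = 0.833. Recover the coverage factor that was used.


k = U / uc
k = 1.6327 / 0.833
k = 1.96

1.96


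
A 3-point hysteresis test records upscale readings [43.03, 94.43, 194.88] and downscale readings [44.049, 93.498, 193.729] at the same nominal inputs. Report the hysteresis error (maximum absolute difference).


|43.03 - 44.049| = 1.0190
|94.43 - 93.498| = 0.9320
|194.88 - 193.729| = 1.1510
hysteresis = max(diffs) = 1.1510

1.1510


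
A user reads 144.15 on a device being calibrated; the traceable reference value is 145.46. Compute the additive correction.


Correction = standard - reading
= 145.46 - 144.15
= 1.3100

1.3100


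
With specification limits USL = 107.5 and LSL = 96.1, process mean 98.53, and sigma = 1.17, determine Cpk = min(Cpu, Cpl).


Cpu = (USL - mean) / (3*sigma) = (107.5 - 98.53) / (3*1.17) = 2.5556
Cpl = (mean - LSL) / (3*sigma) = (98.53 - 96.1) / (3*1.17) = 0.6923
Cpk = min(Cpu, Cpl) = 0.6923

0.6923


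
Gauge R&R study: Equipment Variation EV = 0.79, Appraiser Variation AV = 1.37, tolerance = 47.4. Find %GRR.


GRR = sqrt(EV^2 + AV^2) = sqrt(0.79^2 + 1.37^2) = 1.581455
%GRR = GRR / tol * 100 = 1.581455 / 47.4 * 100
%GRR = 3.3364

3.3364


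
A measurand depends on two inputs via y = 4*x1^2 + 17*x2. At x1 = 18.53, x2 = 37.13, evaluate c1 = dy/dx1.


y = 4*x1^2 + 17*x2
dy/dx1 = 2*4*x1
Evaluate at x1 = 18.53: c1 = 8 * 18.53
c1 = 148.2400

148.2400


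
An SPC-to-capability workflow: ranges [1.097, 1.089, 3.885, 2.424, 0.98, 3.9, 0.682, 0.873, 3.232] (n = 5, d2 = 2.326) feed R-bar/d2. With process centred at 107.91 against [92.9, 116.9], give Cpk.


R_bar = (1.097 + 1.089 + 3.885 + 2.424 + 0.98 + 3.9 + 0.682 + 0.873 + 3.232) / 9 = 2.018
sigma = R_bar / d2 = 2.018 / 2.326 = 0.86758383
Cp = (USL - LSL)/(6*sigma) = (116.9 - 92.9)/(6*0.86758383) = 4.6105
Cpu = (116.9 - 107.91)/(3*0.86758383) = 3.4540
Cpl = (107.91 - 92.9)/(3*0.86758383) = 5.7670
Cpk = min(Cpu, Cpl) = 3.4540

3.4540


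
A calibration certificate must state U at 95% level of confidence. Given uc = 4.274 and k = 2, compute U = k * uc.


U = k * uc
U = 2 * 4.274
U = 8.5480

8.5480


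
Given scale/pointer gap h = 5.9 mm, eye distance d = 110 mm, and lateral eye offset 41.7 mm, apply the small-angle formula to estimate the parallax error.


error = h * offset / d
= 5.9 * 41.7 / 110
= 2.2366

2.2366


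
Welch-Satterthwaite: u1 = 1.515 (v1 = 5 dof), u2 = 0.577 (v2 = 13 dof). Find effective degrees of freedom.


uc = sqrt(u1^2 + u2^2) = sqrt(1.515^2 + 0.577^2) = 1.6211582
v_eff = uc^4 / (u1^4/v1 + u2^4/v2)
= 1.6211582^4 / (1.515^4/5 + 0.577^4/13)
= 6.907193 / 1.0621378
v_eff = 6.5031

6.5031


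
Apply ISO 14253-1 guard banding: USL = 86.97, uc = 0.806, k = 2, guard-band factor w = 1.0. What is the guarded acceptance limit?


U = k * uc = 2 * 0.806 = 1.612
guard band g = w * U = 1.0 * 1.612 = 1.612
AL = USL - g = 86.97 - 1.612
AL = 85.3580

85.3580


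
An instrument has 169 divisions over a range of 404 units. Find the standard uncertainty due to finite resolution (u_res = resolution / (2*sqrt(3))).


resolution = range / divisions
resolution = 404 / 169 = 2.3905325
u_res = resolution / (2*sqrt(3))
u_res = 2.3905325 / 3.4641016
u_res = 0.6901

0.6901


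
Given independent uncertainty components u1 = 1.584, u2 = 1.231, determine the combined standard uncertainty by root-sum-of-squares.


uc = sqrt(1.584^2 + 1.231^2)
uc = sqrt(4.024417)
uc = 2.0061

2.0061


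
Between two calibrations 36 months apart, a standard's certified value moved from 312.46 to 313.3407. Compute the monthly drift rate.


rate = (v2 - v1) / months
= (313.3407 - 312.46) / 36
= 0.8807 / 36
= 0.0245

0.0245


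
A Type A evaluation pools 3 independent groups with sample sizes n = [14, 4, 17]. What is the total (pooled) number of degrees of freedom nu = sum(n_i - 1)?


nu = sum_i (n_i - 1)
nu = ((14 - 1) + (4 - 1) + (17 - 1))
nu = 13 + 3 + 16
nu = 32

32
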